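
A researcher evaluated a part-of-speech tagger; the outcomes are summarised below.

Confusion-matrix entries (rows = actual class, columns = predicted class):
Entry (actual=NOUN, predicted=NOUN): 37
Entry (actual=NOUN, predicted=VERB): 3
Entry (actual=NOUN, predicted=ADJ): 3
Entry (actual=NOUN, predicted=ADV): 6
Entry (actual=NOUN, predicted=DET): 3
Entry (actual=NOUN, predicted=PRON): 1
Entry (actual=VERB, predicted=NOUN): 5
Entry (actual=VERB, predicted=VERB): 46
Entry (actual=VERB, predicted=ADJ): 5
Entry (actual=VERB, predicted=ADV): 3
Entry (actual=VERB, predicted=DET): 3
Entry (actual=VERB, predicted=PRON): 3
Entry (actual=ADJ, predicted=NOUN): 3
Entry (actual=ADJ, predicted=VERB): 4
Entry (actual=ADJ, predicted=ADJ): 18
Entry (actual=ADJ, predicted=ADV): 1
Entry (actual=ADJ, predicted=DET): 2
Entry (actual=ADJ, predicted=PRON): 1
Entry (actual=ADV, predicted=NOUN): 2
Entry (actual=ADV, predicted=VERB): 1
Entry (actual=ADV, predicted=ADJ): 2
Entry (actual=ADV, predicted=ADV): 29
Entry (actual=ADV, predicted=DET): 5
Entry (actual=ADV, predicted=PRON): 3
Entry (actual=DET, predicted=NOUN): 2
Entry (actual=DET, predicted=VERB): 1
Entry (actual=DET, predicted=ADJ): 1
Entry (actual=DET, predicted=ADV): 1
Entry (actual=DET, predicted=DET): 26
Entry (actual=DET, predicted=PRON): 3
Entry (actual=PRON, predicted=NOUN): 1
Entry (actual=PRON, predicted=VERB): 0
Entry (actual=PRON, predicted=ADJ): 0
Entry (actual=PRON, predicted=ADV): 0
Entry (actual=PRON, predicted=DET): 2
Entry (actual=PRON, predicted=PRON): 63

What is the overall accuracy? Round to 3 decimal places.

0.758

Accuracy = trace / total = (37+46+18+29+26+63=219) / 289 = 219/289 = 0.758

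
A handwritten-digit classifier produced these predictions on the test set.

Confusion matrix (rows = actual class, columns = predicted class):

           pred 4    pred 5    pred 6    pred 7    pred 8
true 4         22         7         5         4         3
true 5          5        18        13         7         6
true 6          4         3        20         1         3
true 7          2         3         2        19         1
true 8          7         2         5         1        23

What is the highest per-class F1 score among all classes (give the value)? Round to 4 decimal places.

Per-class F1 score (2·TP/(2·TP+FP+FN)):
  4: TP=22, FP=5+4+2+7=18, FN=7+5+4+3=19 → 44/81 = 0.54321
  5: TP=18, FP=7+3+3+2=15, FN=5+13+7+6=31 → 36/82 = 0.43902
  6: TP=20, FP=5+13+2+5=25, FN=4+3+1+3=11 → 40/76 = 0.52632
  7: TP=19, FP=4+7+1+1=13, FN=2+3+2+1=8 → 38/59 = 0.64407
  8: TP=23, FP=3+6+3+1=13, FN=7+2+5+1=15 → 46/74 = 0.62162
Highest is class '7' with F1 score = 0.6441.

0.6441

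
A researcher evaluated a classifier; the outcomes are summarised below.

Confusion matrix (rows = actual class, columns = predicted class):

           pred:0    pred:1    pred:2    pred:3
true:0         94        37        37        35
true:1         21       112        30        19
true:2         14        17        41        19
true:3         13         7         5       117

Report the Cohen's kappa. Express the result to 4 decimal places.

Observed agreement pₒ = trace/N = 364/618 = 0.58900
Expected agreement pₑ = Σ (rowᵢ·colᵢ)/N² = (203·142 + 182·173 + 91·113 + 142·190)/618² = 0.25548
κ = (pₒ − pₑ)/(1 − pₑ) = (0.58900 − 0.25548)/(1 − 0.25548) = 0.4480

0.4480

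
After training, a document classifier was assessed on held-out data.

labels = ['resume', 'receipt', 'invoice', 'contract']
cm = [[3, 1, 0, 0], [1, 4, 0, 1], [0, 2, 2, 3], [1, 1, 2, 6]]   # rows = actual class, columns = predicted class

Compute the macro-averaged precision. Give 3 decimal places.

0.550

Per-class precision (TP/(TP+FP)):
  resume: TP=3, FP=1+0+1=2 → 3/5 = 0.6000
  receipt: TP=4, FP=1+2+1=4 → 4/8 = 0.5000
  invoice: TP=2, FP=0+0+2=2 → 2/4 = 0.5000
  contract: TP=6, FP=0+1+3=4 → 6/10 = 0.6000
Macro-precision = mean = (0.6000 + 0.5000 + 0.5000 + 0.6000) / 4 = 0.550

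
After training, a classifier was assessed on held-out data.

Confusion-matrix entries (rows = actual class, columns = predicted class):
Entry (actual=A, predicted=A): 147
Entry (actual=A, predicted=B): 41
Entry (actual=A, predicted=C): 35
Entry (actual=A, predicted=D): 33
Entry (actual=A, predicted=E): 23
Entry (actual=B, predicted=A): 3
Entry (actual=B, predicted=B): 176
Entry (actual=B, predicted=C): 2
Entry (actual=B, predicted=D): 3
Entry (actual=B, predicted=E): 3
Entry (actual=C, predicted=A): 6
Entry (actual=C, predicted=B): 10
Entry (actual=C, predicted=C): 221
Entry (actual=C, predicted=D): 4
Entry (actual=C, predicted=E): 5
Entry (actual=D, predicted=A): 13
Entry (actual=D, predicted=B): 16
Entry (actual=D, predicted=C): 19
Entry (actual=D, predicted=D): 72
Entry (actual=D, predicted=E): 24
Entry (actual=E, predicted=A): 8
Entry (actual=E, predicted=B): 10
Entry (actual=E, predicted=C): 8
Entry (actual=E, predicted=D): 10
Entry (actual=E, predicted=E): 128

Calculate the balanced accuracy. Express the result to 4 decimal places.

Balanced accuracy = mean of per-class recall.
  A: recall = 147/279 = 0.52688
  B: recall = 176/187 = 0.94118
  C: recall = 221/246 = 0.89837
  D: recall = 72/144 = 0.50000
  E: recall = 128/164 = 0.78049
Mean = (0.52688 + 0.94118 + 0.89837 + 0.50000 + 0.78049) / 5 = 0.7294

0.7294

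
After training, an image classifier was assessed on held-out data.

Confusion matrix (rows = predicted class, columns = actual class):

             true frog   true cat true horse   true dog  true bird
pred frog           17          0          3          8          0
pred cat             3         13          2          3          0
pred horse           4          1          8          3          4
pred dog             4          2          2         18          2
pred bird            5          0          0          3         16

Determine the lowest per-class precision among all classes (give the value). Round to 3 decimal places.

0.400

Per-class precision (TP/(TP+FP)):
  frog: TP=17, FP=0+3+8+0=11 → 17/28 = 0.6071
  cat: TP=13, FP=3+2+3+0=8 → 13/21 = 0.6190
  horse: TP=8, FP=4+1+3+4=12 → 8/20 = 0.4000
  dog: TP=18, FP=4+2+2+2=10 → 18/28 = 0.6429
  bird: TP=16, FP=5+0+0+3=8 → 16/24 = 0.6667
Lowest is class 'horse' with precision = 0.400.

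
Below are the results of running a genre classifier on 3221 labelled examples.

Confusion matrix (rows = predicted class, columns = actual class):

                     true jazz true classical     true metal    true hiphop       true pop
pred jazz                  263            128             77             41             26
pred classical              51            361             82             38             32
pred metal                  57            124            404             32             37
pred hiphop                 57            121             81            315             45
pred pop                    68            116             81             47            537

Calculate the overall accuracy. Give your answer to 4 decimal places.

0.5837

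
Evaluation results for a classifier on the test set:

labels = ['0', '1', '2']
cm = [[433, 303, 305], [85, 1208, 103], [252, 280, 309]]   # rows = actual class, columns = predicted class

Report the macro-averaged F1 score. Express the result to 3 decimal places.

0.544

Per-class F1 score (2·TP/(2·TP+FP+FN)):
  0: TP=433, FP=85+252=337, FN=303+305=608 → 866/1811 = 0.4782
  1: TP=1208, FP=303+280=583, FN=85+103=188 → 2416/3187 = 0.7581
  2: TP=309, FP=305+103=408, FN=252+280=532 → 618/1558 = 0.3967
Macro-F1 score = mean = (0.4782 + 0.7581 + 0.3967) / 3 = 0.544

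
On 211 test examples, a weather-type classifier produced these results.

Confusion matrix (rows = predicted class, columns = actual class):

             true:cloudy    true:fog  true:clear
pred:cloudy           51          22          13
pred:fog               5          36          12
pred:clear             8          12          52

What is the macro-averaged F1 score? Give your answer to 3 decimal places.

0.654

Per-class F1 score (2·TP/(2·TP+FP+FN)):
  cloudy: TP=51, FP=22+13=35, FN=5+8=13 → 102/150 = 0.6800
  fog: TP=36, FP=5+12=17, FN=22+12=34 → 72/123 = 0.5854
  clear: TP=52, FP=8+12=20, FN=13+12=25 → 104/149 = 0.6980
Macro-F1 score = mean = (0.6800 + 0.5854 + 0.6980) / 3 = 0.654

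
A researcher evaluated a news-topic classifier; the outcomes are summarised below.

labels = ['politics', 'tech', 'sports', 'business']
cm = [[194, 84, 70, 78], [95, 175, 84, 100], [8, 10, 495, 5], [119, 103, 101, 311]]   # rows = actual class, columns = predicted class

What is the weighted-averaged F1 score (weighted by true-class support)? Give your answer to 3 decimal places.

Per-class F1 score (2·TP/(2·TP+FP+FN)):
  politics: TP=194, FP=95+8+119=222, FN=84+70+78=232 → 388/842 = 0.4608
  tech: TP=175, FP=84+10+103=197, FN=95+84+100=279 → 350/826 = 0.4237
  sports: TP=495, FP=70+84+101=255, FN=8+10+5=23 → 990/1268 = 0.7808
  business: TP=311, FP=78+100+5=183, FN=119+103+101=323 → 622/1128 = 0.5514
Weighted-F1 score = Σ (supportᵢ/N)·F1 scoreᵢ with N=2032: (426/2032)·0.4608 + (454/2032)·0.4237 + (518/2032)·0.7808 + (634/2032)·0.5514 = 0.562

0.562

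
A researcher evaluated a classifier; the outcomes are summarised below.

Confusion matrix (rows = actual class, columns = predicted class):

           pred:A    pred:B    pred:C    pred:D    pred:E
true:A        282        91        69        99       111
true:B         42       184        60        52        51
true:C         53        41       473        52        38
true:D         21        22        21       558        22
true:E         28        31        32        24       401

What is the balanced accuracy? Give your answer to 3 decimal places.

Balanced accuracy = mean of per-class recall.
  A: recall = 282/652 = 0.4325
  B: recall = 184/389 = 0.4730
  C: recall = 473/657 = 0.7199
  D: recall = 558/644 = 0.8665
  E: recall = 401/516 = 0.7771
Mean = (0.4325 + 0.4730 + 0.7199 + 0.8665 + 0.7771) / 5 = 0.654

0.654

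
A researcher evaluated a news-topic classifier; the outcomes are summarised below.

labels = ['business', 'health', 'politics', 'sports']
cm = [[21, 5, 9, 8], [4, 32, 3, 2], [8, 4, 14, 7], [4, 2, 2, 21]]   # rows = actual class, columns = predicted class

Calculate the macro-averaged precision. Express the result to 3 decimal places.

0.591

Per-class precision (TP/(TP+FP)):
  business: TP=21, FP=4+8+4=16 → 21/37 = 0.5676
  health: TP=32, FP=5+4+2=11 → 32/43 = 0.7442
  politics: TP=14, FP=9+3+2=14 → 14/28 = 0.5000
  sports: TP=21, FP=8+2+7=17 → 21/38 = 0.5526
Macro-precision = mean = (0.5676 + 0.7442 + 0.5000 + 0.5526) / 4 = 0.591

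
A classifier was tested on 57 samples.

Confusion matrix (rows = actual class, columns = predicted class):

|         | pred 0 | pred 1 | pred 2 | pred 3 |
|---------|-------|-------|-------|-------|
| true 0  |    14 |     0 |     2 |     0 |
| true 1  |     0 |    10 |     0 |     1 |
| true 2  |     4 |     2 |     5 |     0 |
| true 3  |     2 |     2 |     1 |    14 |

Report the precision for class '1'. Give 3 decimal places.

precision = TP/(TP+FP).
1: TP=10, FP=0+2+2=4 → 10/14 = 0.7143

0.714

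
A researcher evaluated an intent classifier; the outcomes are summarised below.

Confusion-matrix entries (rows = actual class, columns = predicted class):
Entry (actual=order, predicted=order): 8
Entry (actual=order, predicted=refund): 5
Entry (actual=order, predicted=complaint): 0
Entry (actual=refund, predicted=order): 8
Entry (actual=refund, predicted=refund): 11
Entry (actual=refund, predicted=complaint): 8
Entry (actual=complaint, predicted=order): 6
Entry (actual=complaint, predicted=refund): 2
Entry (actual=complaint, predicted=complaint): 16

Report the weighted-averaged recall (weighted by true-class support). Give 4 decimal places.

Per-class recall (TP/(TP+FN)):
  order: TP=8, FN=5+0=5 → 8/13 = 0.61538
  refund: TP=11, FN=8+8=16 → 11/27 = 0.40741
  complaint: TP=16, FN=6+2=8 → 16/24 = 0.66667
Weighted-recall = Σ (supportᵢ/N)·recallᵢ with N=64: (13/64)·0.61538 + (27/64)·0.40741 + (24/64)·0.66667 = 0.5469

0.5469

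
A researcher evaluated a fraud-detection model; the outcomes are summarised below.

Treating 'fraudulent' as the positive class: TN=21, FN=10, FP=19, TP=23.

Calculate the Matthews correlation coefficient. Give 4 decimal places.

MCC = (TP·TN − FP·FN) / √((TP+FP)(TP+FN)(TN+FP)(TN+FN))
Numerator = 23·21 − 19·10 = 293
Denominator = √(42·33·40·31) = √1718640 = 1310.9691
MCC = 293 / 1310.9691 = 0.2235

0.2235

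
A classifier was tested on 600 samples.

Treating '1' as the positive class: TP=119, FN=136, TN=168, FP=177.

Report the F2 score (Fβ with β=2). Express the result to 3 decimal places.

Fβ = (1+β²)·TP / ((1+β²)·TP + β²·FN + FP), with β²=4
= 5·119 / (5·119 + 4·136 + 177) = 0.452

0.452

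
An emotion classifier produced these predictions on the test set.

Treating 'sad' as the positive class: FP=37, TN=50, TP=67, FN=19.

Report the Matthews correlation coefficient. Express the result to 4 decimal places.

0.3612

MCC = (TP·TN − FP·FN) / √((TP+FP)(TP+FN)(TN+FP)(TN+FN))
Numerator = 67·50 − 37·19 = 2647
Denominator = √(104·86·87·69) = √53690832 = 7327.4028
MCC = 2647 / 7327.4028 = 0.3612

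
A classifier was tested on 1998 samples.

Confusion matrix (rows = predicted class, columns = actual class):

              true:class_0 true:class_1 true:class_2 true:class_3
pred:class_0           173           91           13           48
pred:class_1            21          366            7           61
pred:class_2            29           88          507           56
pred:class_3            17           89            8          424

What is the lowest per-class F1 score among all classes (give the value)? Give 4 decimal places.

Per-class F1 score (2·TP/(2·TP+FP+FN)):
  class_0: TP=173, FP=91+13+48=152, FN=21+29+17=67 → 346/565 = 0.61239
  class_1: TP=366, FP=21+7+61=89, FN=91+88+89=268 → 732/1089 = 0.67218
  class_2: TP=507, FP=29+88+56=173, FN=13+7+8=28 → 1014/1215 = 0.83457
  class_3: TP=424, FP=17+89+8=114, FN=48+61+56=165 → 848/1127 = 0.75244
Lowest is class 'class_0' with F1 score = 0.6124.

0.6124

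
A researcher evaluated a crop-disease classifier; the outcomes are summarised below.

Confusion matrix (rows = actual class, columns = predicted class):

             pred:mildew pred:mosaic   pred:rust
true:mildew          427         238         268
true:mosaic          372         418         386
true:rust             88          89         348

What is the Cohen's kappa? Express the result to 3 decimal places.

Observed agreement pₒ = trace/N = 1193/2634 = 0.4529
Expected agreement pₑ = Σ (rowᵢ·colᵢ)/N² = (933·887 + 1176·745 + 525·1002)/2634² = 0.3214
κ = (pₒ − pₑ)/(1 − pₑ) = (0.4529 − 0.3214)/(1 − 0.3214) = 0.194

0.194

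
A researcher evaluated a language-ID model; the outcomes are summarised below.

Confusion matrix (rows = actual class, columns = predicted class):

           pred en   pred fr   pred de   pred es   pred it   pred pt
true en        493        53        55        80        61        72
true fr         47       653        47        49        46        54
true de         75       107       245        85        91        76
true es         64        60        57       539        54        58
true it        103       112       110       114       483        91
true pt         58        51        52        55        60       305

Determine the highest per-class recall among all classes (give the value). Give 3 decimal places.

0.729

Per-class recall (TP/(TP+FN)):
  en: TP=493, FN=53+55+80+61+72=321 → 493/814 = 0.6057
  fr: TP=653, FN=47+47+49+46+54=243 → 653/896 = 0.7288
  de: TP=245, FN=75+107+85+91+76=434 → 245/679 = 0.3608
  es: TP=539, FN=64+60+57+54+58=293 → 539/832 = 0.6478
  it: TP=483, FN=103+112+110+114+91=530 → 483/1013 = 0.4768
  pt: TP=305, FN=58+51+52+55+60=276 → 305/581 = 0.5250
Highest is class 'fr' with recall = 0.729.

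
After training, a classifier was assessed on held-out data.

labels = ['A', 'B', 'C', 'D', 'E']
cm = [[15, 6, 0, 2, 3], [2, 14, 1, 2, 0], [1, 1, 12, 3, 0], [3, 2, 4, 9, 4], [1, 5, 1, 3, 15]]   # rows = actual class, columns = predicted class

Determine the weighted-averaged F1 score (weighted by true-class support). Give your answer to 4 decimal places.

0.5949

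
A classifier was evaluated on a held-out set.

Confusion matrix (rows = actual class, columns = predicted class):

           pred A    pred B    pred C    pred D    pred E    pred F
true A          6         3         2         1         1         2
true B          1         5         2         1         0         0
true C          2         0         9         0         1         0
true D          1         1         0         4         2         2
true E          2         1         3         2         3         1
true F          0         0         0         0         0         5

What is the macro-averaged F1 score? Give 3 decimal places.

Per-class F1 score (2·TP/(2·TP+FP+FN)):
  A: TP=6, FP=1+2+1+2+0=6, FN=3+2+1+1+2=9 → 12/27 = 0.4444
  B: TP=5, FP=3+0+1+1+0=5, FN=1+2+1+0+0=4 → 10/19 = 0.5263
  C: TP=9, FP=2+2+0+3+0=7, FN=2+0+0+1+0=3 → 18/28 = 0.6429
  D: TP=4, FP=1+1+0+2+0=4, FN=1+1+0+2+2=6 → 8/18 = 0.4444
  E: TP=3, FP=1+0+1+2+0=4, FN=2+1+3+2+1=9 → 6/19 = 0.3158
  F: TP=5, FP=2+0+0+2+1=5, FN=0+0+0+0+0=0 → 10/15 = 0.6667
Macro-F1 score = mean = (0.4444 + 0.5263 + 0.6429 + 0.4444 + 0.3158 + 0.6667) / 6 = 0.507

0.507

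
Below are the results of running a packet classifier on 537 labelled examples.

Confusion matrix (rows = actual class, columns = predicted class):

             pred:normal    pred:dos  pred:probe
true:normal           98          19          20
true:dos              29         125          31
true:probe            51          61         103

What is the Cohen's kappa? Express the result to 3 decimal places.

0.413

Observed agreement pₒ = trace/N = 326/537 = 0.6071
Expected agreement pₑ = Σ (rowᵢ·colᵢ)/N² = (137·178 + 185·205 + 215·154)/537² = 0.3309
κ = (pₒ − pₑ)/(1 − pₑ) = (0.6071 − 0.3309)/(1 − 0.3309) = 0.413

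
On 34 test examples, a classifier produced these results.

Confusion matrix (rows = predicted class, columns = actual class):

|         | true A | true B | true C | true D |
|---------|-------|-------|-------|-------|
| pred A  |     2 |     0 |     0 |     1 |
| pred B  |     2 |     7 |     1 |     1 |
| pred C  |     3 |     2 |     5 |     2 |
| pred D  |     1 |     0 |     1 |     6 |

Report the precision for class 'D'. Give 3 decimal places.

0.750

Take TP from the diagonal, FP from the rest of the 'D' prediction marginal, FN from the rest of the 'D' actual marginal.
precision = TP/(TP+FP).
D: TP=6, FP=1+0+1=2 → 6/8 = 0.7500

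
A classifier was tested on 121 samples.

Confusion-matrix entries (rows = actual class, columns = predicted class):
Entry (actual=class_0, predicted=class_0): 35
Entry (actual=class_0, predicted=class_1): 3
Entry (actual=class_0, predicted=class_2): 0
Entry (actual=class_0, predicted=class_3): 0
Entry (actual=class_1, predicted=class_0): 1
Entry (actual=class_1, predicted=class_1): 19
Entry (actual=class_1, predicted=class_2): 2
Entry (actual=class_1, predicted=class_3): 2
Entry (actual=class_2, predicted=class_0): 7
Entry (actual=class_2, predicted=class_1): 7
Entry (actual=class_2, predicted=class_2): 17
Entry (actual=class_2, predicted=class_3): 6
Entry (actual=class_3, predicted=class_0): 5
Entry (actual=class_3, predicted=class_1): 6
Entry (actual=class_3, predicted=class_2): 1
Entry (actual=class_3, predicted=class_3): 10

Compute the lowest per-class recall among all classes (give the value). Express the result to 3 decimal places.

Per-class recall (TP/(TP+FN)):
  class_0: TP=35, FN=3+0+0=3 → 35/38 = 0.9211
  class_1: TP=19, FN=1+2+2=5 → 19/24 = 0.7917
  class_2: TP=17, FN=7+7+6=20 → 17/37 = 0.4595
  class_3: TP=10, FN=5+6+1=12 → 10/22 = 0.4545
Lowest is class 'class_3' with recall = 0.455.

0.455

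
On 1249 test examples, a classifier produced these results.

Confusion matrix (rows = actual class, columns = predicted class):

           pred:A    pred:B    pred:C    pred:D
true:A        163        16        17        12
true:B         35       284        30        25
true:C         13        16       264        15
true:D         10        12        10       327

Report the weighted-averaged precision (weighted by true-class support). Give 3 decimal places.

0.833

Per-class precision (TP/(TP+FP)):
  A: TP=163, FP=35+13+10=58 → 163/221 = 0.7376
  B: TP=284, FP=16+16+12=44 → 284/328 = 0.8659
  C: TP=264, FP=17+30+10=57 → 264/321 = 0.8224
  D: TP=327, FP=12+25+15=52 → 327/379 = 0.8628
Weighted-precision = Σ (supportᵢ/N)·precisionᵢ with N=1249: (208/1249)·0.7376 + (374/1249)·0.8659 + (308/1249)·0.8224 + (359/1249)·0.8628 = 0.833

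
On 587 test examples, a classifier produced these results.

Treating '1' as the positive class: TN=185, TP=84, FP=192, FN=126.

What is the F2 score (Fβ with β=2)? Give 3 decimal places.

Fβ = (1+β²)·TP / ((1+β²)·TP + β²·FN + FP), with β²=4
= 5·84 / (5·84 + 4·126 + 192) = 0.376

0.376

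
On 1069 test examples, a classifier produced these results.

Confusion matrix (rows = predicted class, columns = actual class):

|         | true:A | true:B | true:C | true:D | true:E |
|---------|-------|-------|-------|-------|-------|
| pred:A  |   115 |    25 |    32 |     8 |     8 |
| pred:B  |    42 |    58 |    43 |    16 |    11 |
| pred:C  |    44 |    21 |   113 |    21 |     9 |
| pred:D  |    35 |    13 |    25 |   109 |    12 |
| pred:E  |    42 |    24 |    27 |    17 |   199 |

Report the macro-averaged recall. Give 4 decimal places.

Per-class recall (TP/(TP+FN)):
  A: TP=115, FN=42+44+35+42=163 → 115/278 = 0.41367
  B: TP=58, FN=25+21+13+24=83 → 58/141 = 0.41135
  C: TP=113, FN=32+43+25+27=127 → 113/240 = 0.47083
  D: TP=109, FN=8+16+21+17=62 → 109/171 = 0.63743
  E: TP=199, FN=8+11+9+12=40 → 199/239 = 0.83264
Macro-recall = mean = (0.41367 + 0.41135 + 0.47083 + 0.63743 + 0.83264) / 5 = 0.5532

0.5532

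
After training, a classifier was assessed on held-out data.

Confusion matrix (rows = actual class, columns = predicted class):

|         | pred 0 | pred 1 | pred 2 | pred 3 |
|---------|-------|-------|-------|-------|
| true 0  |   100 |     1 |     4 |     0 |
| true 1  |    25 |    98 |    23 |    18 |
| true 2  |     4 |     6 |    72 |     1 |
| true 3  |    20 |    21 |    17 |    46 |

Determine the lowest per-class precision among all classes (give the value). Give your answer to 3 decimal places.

Per-class precision (TP/(TP+FP)):
  0: TP=100, FP=25+4+20=49 → 100/149 = 0.6711
  1: TP=98, FP=1+6+21=28 → 98/126 = 0.7778
  2: TP=72, FP=4+23+17=44 → 72/116 = 0.6207
  3: TP=46, FP=0+18+1=19 → 46/65 = 0.7077
Lowest is class '2' with precision = 0.621.

0.621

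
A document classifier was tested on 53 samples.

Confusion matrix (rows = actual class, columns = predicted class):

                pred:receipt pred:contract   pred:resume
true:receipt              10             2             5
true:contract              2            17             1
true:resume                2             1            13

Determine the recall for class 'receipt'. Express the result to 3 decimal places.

0.588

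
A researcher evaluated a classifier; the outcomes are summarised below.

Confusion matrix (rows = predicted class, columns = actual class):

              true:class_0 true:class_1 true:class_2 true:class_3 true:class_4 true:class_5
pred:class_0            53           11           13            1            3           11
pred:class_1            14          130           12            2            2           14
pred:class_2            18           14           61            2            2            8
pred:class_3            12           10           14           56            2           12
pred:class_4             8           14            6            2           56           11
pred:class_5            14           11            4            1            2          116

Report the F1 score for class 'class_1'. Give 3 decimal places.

0.714

Treat 'class_1' as positive and all other classes as negative.
F1 score = 2·TP/(2·TP+FP+FN).
class_1: TP=130, FP=14+12+2+2+14=44, FN=11+14+10+14+11=60 → 260/364 = 0.7143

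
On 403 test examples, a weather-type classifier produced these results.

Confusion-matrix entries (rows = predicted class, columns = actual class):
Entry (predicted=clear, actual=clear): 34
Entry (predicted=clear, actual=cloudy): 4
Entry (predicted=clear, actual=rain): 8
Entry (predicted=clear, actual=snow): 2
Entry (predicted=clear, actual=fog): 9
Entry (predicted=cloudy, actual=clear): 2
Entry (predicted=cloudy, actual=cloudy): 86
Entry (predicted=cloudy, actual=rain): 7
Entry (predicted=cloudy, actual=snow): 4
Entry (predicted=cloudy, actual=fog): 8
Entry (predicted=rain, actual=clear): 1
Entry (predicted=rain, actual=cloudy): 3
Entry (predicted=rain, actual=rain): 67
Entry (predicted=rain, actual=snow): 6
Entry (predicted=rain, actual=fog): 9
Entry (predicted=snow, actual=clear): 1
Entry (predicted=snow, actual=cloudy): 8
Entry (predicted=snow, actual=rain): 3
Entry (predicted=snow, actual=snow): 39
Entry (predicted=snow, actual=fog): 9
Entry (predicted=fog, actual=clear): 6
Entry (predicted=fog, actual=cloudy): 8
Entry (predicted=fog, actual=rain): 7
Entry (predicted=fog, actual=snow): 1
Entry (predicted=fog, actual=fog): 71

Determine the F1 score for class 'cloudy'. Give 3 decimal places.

0.796

One-vs-rest for 'cloudy': TP = diagonal; FP = other classes predicted 'cloudy'; FN = 'cloudy' predicted as other.
F1 score = 2·TP/(2·TP+FP+FN).
cloudy: TP=86, FP=2+7+4+8=21, FN=4+3+8+8=23 → 172/216 = 0.7963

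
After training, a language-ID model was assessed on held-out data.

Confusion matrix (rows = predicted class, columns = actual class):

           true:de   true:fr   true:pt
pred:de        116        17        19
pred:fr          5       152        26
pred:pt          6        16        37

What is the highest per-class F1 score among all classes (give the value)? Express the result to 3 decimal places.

Per-class F1 score (2·TP/(2·TP+FP+FN)):
  de: TP=116, FP=17+19=36, FN=5+6=11 → 232/279 = 0.8315
  fr: TP=152, FP=5+26=31, FN=17+16=33 → 304/368 = 0.8261
  pt: TP=37, FP=6+16=22, FN=19+26=45 → 74/141 = 0.5248
Highest is class 'de' with F1 score = 0.832.

0.832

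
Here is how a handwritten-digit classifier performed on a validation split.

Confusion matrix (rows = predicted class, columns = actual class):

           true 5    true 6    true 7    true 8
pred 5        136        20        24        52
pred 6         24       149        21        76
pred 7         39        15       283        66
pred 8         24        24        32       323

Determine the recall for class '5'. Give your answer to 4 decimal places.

0.6099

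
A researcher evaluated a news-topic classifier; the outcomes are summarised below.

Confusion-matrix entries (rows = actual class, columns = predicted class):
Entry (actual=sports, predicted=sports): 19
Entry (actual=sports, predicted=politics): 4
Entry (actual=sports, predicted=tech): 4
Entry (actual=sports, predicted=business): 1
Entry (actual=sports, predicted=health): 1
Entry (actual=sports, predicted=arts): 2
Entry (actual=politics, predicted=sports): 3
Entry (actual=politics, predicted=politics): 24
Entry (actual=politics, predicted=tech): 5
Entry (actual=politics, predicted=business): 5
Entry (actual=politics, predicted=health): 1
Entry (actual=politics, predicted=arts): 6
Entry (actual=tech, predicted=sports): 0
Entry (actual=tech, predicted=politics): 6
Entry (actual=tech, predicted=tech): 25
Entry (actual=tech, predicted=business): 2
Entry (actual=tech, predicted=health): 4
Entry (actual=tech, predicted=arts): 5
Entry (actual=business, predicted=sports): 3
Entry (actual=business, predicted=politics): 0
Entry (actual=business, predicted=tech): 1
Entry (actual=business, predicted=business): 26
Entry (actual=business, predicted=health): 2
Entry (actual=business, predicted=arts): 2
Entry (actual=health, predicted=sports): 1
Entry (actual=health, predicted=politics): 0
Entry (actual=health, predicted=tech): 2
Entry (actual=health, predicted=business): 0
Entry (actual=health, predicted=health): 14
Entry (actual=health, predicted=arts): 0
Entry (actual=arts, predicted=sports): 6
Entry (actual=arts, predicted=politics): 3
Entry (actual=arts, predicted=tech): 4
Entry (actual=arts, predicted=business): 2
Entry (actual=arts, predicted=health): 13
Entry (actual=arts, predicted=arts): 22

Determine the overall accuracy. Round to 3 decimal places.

0.596

Accuracy = trace / total = (19+24+25+26+14+22=130) / 218 = 130/218 = 0.596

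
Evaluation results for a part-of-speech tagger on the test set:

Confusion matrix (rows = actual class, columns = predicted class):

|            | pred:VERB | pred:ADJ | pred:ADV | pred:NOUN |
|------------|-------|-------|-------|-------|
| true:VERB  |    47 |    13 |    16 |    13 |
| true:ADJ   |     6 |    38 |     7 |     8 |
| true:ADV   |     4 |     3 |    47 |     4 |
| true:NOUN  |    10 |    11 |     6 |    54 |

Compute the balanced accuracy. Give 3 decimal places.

0.662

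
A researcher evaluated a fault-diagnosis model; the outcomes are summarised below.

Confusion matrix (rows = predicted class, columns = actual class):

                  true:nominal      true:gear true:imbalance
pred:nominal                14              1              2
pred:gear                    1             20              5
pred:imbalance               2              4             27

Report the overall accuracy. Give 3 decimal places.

Accuracy = trace / total = (14+20+27=61) / 76 = 61/76 = 0.803

0.803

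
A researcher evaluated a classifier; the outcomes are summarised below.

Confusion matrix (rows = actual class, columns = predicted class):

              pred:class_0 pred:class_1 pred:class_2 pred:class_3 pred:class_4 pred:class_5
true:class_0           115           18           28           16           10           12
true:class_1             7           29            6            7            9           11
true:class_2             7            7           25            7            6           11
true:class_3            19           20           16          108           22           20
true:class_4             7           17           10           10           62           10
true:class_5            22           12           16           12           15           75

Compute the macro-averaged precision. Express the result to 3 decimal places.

Per-class precision (TP/(TP+FP)):
  class_0: TP=115, FP=7+7+19+7+22=62 → 115/177 = 0.6497
  class_1: TP=29, FP=18+7+20+17+12=74 → 29/103 = 0.2816
  class_2: TP=25, FP=28+6+16+10+16=76 → 25/101 = 0.2475
  class_3: TP=108, FP=16+7+7+10+12=52 → 108/160 = 0.6750
  class_4: TP=62, FP=10+9+6+22+15=62 → 62/124 = 0.5000
  class_5: TP=75, FP=12+11+11+20+10=64 → 75/139 = 0.5396
Macro-precision = mean = (0.6497 + 0.2816 + 0.2475 + 0.6750 + 0.5000 + 0.5396) / 6 = 0.482

0.482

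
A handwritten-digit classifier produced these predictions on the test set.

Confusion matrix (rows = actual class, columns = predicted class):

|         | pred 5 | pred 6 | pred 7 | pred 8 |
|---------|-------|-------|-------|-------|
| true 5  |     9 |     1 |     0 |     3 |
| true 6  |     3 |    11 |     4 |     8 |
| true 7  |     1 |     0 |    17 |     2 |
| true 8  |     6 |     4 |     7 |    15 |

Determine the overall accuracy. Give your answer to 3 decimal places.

Accuracy = trace / total = (9+11+17+15=52) / 91 = 52/91 = 0.571

0.571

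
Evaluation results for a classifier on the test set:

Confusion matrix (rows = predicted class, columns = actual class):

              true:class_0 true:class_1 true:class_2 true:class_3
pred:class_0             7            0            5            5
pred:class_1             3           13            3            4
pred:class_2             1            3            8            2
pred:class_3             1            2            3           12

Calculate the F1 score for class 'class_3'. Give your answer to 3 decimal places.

Treat 'class_3' as positive and all other classes as negative.
F1 score = 2·TP/(2·TP+FP+FN).
class_3: TP=12, FP=1+2+3=6, FN=5+4+2=11 → 24/41 = 0.5854

0.585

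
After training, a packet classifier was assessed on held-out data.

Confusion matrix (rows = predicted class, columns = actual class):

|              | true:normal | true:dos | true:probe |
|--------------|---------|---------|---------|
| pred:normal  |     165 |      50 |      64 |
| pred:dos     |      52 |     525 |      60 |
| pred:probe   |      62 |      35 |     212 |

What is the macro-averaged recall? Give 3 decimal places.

0.694

Per-class recall (TP/(TP+FN)):
  normal: TP=165, FN=52+62=114 → 165/279 = 0.5914
  dos: TP=525, FN=50+35=85 → 525/610 = 0.8607
  probe: TP=212, FN=64+60=124 → 212/336 = 0.6310
Macro-recall = mean = (0.5914 + 0.8607 + 0.6310) / 3 = 0.694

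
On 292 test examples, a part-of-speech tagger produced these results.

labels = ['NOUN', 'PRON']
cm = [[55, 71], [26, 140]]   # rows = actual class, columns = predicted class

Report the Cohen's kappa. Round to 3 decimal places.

Observed agreement pₒ = trace/N = 195/292 = 0.6678
Expected agreement pₑ = Σ (rowᵢ·colᵢ)/N² = (126·81 + 166·211)/292² = 0.5305
κ = (pₒ − pₑ)/(1 − pₑ) = (0.6678 − 0.5305)/(1 − 0.5305) = 0.292

0.292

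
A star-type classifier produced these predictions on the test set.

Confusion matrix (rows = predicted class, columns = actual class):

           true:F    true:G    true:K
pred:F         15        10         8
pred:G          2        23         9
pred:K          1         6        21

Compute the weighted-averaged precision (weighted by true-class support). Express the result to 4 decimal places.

0.6638

Per-class precision (TP/(TP+FP)):
  F: TP=15, FP=10+8=18 → 15/33 = 0.45455
  G: TP=23, FP=2+9=11 → 23/34 = 0.67647
  K: TP=21, FP=1+6=7 → 21/28 = 0.75000
Weighted-precision = Σ (supportᵢ/N)·precisionᵢ with N=95: (18/95)·0.45455 + (39/95)·0.67647 + (38/95)·0.75000 = 0.6638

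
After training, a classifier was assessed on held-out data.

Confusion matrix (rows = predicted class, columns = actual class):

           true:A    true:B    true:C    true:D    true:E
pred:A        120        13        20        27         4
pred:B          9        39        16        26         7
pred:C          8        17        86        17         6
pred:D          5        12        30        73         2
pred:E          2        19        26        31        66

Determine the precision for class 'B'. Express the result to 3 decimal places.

0.402

Treat 'B' as positive and all other classes as negative.
precision = TP/(TP+FP).
B: TP=39, FP=9+16+26+7=58 → 39/97 = 0.4021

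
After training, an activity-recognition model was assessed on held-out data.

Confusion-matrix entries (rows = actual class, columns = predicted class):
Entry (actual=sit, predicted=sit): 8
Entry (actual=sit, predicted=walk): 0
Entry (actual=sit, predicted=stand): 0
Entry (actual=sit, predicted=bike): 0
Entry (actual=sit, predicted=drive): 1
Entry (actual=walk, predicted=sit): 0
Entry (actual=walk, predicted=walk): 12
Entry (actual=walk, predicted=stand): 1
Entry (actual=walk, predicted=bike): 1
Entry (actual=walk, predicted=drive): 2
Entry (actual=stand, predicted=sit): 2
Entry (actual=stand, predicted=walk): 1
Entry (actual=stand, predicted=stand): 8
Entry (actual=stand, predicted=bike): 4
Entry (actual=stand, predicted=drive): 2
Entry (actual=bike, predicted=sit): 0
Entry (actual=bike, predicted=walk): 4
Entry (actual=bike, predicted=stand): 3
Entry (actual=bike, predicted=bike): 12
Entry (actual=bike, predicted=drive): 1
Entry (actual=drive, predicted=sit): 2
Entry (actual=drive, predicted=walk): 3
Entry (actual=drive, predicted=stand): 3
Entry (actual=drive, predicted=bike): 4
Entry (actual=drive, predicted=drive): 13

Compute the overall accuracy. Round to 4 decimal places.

0.6092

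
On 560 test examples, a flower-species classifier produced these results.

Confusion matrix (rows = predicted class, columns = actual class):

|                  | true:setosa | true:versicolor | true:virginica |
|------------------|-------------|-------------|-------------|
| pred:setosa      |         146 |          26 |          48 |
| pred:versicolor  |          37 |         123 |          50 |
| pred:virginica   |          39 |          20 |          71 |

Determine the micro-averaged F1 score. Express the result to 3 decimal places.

Micro-averaging pools counts across classes: ΣTP=340, ΣFP=220, ΣFN=220.
Micro-F1 score = 2·TP/(2·TP+FP+FN) on pooled counts = 0.607 (equals overall accuracy in single-label multiclass).

0.607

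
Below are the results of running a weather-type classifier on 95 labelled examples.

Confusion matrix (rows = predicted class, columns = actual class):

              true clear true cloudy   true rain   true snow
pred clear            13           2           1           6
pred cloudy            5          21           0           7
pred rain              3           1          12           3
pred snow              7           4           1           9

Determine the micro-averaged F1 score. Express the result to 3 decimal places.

Micro-averaging pools counts across classes: ΣTP=55, ΣFP=40, ΣFN=40.
Micro-F1 score = 2·TP/(2·TP+FP+FN) on pooled counts = 0.579 (equals overall accuracy in single-label multiclass).

0.579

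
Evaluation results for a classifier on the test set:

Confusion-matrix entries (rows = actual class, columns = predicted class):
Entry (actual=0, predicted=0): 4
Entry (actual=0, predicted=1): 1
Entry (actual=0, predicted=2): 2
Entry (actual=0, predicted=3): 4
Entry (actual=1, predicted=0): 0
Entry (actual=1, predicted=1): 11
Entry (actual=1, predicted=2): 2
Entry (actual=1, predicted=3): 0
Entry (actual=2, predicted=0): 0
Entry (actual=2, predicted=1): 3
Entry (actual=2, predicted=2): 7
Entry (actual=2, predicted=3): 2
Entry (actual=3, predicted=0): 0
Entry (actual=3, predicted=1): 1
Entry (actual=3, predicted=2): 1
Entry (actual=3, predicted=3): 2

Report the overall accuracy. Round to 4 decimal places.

0.6000

Accuracy = trace / total = (4+11+7+2=24) / 40 = 24/40 = 0.6000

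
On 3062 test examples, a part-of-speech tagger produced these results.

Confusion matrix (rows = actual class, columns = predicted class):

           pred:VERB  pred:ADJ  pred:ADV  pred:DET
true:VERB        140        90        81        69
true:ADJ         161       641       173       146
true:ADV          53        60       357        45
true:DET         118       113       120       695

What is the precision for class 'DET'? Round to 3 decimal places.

0.728

precision = TP/(TP+FP).
DET: TP=695, FP=69+146+45=260 → 695/955 = 0.7277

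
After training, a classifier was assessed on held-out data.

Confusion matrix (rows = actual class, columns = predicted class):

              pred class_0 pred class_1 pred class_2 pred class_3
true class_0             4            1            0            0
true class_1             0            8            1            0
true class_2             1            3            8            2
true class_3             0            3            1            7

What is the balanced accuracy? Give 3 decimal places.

Balanced accuracy = mean of per-class recall.
  class_0: recall = 4/5 = 0.8000
  class_1: recall = 8/9 = 0.8889
  class_2: recall = 8/14 = 0.5714
  class_3: recall = 7/11 = 0.6364
Mean = (0.8000 + 0.8889 + 0.5714 + 0.6364) / 4 = 0.724

0.724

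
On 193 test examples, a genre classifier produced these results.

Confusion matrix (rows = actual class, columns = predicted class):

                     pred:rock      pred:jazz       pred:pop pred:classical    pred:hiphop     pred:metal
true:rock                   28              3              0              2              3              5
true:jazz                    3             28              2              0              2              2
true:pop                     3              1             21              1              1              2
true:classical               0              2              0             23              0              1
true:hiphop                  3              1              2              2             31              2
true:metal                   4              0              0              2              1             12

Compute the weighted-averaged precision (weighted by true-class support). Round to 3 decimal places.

0.750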